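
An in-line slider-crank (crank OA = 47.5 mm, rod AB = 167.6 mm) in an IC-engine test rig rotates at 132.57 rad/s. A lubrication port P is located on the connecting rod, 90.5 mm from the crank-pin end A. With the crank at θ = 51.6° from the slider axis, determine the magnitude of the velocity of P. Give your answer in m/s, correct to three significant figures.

5.71

ω = 132.6 rad/s.  Crank-pin speed |V_A| = rω = 6.2971 m/s, perpendicular to OA.
Rod angle: sinφ = −(r/L) sinθ ⇒ φ = -12.833°; ω_rod = −rω cosθ/√(L²−r²sin²θ) = -23.936 rad/s.
V_P = V_A + ω_rod × AP, with AP = 0.0905 m along the rod.
Components: V_Px = −rω sinθ − a·ω_rod·sinφ = -5.4161 m/s;  V_Py = rω cosθ + a·ω_rod·cosφ = +1.7993 m/s.
|V_P| = √(V_Px² + V_Py²) = 5.7072 m/s.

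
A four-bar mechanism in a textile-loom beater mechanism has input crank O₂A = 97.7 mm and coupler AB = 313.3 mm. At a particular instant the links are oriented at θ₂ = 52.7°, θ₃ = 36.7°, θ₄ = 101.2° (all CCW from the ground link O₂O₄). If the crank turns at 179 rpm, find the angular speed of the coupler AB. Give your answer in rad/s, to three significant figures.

4.85

ω₂ = 18.74 rad/s (from 179 rpm).
Differentiating the loop-closure r₂e^{iθ₂}+r₃e^{iθ₃}=r₁+r₄e^{iθ₄} gives r₂ω₂e^{iθ₂}+r₃ω₃e^{iθ₃}=r₄ω₄e^{iθ₄}.
Eliminating the other unknown: ω₃ = r₂ω₂ sin(θ₄−θ₂) / [r₃ sin(θ₃−θ₄)].
Numerator sine = +0.74896; denominator sine = -0.90259.
Result = 0.0977·18.74·(+0.74896) / (0.3133·(-0.90259)) = -4.8505 rad/s; magnitude 4.8505 rad/s.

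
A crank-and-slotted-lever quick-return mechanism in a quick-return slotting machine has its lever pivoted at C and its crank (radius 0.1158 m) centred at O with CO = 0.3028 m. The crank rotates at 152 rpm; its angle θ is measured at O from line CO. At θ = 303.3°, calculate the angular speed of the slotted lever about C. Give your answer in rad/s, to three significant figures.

ω = 15.92 rad/s (from 152 rpm).
Crank pin A relative to C: A = (d + r cosθ, r sinθ); lever angle φ = atan2(r sinθ, d + r cosθ).
Differentiating tanφ: φ̇ = rω(d cosθ + r)/(d² + r² + 2dr cosθ).
d² + r² + 2dr cosθ = |CA|² = 0.1436 m²;  d cosθ + r = +0.28204 m.
|ω_lever| = |0.1158·15.92·+0.28204| / 0.1436 = 3.6203 rad/s.

3.62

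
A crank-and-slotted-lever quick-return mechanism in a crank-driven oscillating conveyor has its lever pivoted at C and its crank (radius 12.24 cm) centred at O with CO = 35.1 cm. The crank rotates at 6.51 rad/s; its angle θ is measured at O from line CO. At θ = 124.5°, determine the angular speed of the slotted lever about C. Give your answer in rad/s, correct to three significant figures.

ω = 6.51 rad/s
Crank pin A relative to C: A = (d + r cosθ, r sinθ); lever angle φ = atan2(r sinθ, d + r cosθ).
Differentiating tanφ: φ̇ = rω(d cosθ + r)/(d² + r² + 2dr cosθ).
d² + r² + 2dr cosθ = |CA|² = 0.0895144 m²;  d cosθ + r = -0.076409 m.
|ω_lever| = |0.1224·6.51·-0.076409| / 0.0895144 = 0.68016 rad/s.

0.680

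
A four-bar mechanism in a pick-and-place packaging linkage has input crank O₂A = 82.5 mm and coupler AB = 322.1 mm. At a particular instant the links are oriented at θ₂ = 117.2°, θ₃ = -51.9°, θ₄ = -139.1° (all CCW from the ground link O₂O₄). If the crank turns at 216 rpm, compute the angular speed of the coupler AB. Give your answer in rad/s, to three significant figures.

5.64

ω₂ = 22.62 rad/s (from 216 rpm).
Differentiating the loop-closure r₂e^{iθ₂}+r₃e^{iθ₃}=r₁+r₄e^{iθ₄} gives r₂ω₂e^{iθ₂}+r₃ω₃e^{iθ₃}=r₄ω₄e^{iθ₄}.
Eliminating the other unknown: ω₃ = r₂ω₂ sin(θ₄−θ₂) / [r₃ sin(θ₃−θ₄)].
Numerator sine = +0.97155; denominator sine = +0.99881.
Result = 0.0825·22.62·(+0.97155) / (0.3221·(+0.99881)) = +5.6355 rad/s; magnitude 5.6355 rad/s.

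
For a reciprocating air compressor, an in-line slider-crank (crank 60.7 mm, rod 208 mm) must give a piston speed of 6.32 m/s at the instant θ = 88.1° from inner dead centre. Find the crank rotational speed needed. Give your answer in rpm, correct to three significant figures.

For an in-line slider-crank, |v_piston| = rω|sinθ|·[1 + r cosθ/√(L² − r² sin²θ)].
With r = 0.0607 m, L = 0.208 m, θ = 88.1°: the bracketed kinematic factor |dx/dθ| = 0.06128 m.
ω = v/|dx/dθ| = 6.32/0.06128 = 103.13 rad/s.
N = 60ω/(2π) = 984.84 rpm.

985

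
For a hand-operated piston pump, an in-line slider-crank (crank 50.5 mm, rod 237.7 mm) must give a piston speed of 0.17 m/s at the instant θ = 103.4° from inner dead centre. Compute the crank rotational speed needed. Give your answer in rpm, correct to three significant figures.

For an in-line slider-crank, |v_piston| = rω|sinθ|·[1 + r cosθ/√(L² − r² sin²θ)].
With r = 0.0505 m, L = 0.2377 m, θ = 103.4°: the bracketed kinematic factor |dx/dθ| = 0.046653 m.
ω = v/|dx/dθ| = 0.17/0.046653 = 3.6439 rad/s.
N = 60ω/(2π) = 34.797 rpm.

34.8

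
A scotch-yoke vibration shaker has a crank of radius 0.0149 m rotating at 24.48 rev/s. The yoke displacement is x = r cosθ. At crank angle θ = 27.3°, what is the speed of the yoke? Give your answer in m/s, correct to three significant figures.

1.05

ω = 153.8 rad/s (from 24.48 rev/s).
x = r cosθ ⇒ ẋ = −rω sinθ.
|v| = rω|sinθ| = 0.0149·153.8·|sin 27.3°| = 1.0511 m/s.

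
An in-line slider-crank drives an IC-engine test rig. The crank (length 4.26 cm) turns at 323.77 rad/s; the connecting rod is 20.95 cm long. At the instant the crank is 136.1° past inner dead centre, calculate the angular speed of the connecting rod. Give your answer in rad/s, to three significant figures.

47.9

ω = 323.8 rad/s
The rod makes angle φ with the slider axis where L sinφ = r sinθ; differentiating, L cosφ·φ̇ = r ω cosθ.
L cosφ = √(L² − r² sin²θ) = 0.20741 m.
|ω_rod| = r ω |cosθ| / √(L² − r² sin²θ) = 0.0426·323.8·0.72055/0.20741 = 47.917 rad/s.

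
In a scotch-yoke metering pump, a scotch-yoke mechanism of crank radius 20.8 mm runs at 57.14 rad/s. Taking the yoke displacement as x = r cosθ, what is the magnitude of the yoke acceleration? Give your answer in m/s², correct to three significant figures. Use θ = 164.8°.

ω = 57.14 rad/s
x = r cosθ ⇒ ẍ = −rω² cosθ (ω constant).
|a| = rω²|cosθ| = 0.0208·(57.14)²·|cos 164.8°| = 65.536 m/s².

65.5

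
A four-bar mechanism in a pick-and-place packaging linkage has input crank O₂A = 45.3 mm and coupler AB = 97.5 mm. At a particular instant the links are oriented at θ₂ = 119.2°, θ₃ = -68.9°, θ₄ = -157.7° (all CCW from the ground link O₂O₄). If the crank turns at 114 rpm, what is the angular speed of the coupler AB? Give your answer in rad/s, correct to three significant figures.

5.51

ω₂ = 11.94 rad/s (from 114 rpm).
Differentiating the loop-closure r₂e^{iθ₂}+r₃e^{iθ₃}=r₁+r₄e^{iθ₄} gives r₂ω₂e^{iθ₂}+r₃ω₃e^{iθ₃}=r₄ω₄e^{iθ₄}.
Eliminating the other unknown: ω₃ = r₂ω₂ sin(θ₄−θ₂) / [r₃ sin(θ₃−θ₄)].
Numerator sine = +0.99276; denominator sine = +0.99978.
Result = 0.0453·11.94·(+0.99276) / (0.0975·(+0.99978)) = +5.5076 rad/s; magnitude 5.5076 rad/s.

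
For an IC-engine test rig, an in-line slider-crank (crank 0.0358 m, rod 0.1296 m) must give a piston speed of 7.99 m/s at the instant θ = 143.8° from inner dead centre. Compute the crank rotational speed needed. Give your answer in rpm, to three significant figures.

4660

For an in-line slider-crank, |v_piston| = rω|sinθ|·[1 + r cosθ/√(L² − r² sin²θ)].
With r = 0.0358 m, L = 0.1296 m, θ = 143.8°: the bracketed kinematic factor |dx/dθ| = 0.016367 m.
ω = v/|dx/dθ| = 7.99/0.016367 = 488.19 rad/s.
N = 60ω/(2π) = 4661.9 rpm.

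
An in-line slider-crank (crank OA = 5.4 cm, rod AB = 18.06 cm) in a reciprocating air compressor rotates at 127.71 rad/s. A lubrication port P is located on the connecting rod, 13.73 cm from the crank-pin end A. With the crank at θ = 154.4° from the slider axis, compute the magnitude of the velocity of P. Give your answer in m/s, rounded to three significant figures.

ω = 127.7 rad/s.  Crank-pin speed |V_A| = rω = 6.8963 m/s, perpendicular to OA.
Rod angle: sinφ = −(r/L) sinθ ⇒ φ = -7.423°; ω_rod = −rω cosθ/√(L²−r²sin²θ) = +34.728 rad/s.
V_P = V_A + ω_rod × AP, with AP = 0.1373 m along the rod.
Components: V_Px = −rω sinθ − a·ω_rod·sinφ = -2.3638 m/s;  V_Py = rω cosθ + a·ω_rod·cosφ = -1.4911 m/s.
|V_P| = √(V_Px² + V_Py²) = 2.7948 m/s.

2.79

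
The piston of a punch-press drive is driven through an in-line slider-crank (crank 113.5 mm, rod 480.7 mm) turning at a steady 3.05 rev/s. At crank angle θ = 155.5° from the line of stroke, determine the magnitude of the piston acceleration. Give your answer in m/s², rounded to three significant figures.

ω = 2π·3.05 = 19.16 rad/s
x(θ) = r cosθ + √(L² − r² sin²θ); with ω constant, a = ω²·d²x/dθ².
d²x/dθ² = −r cosθ − r²(cos2θ)/√u − r⁴ sin²2θ/(4u^{3/2}),  u = L² − r² sin²θ = 0.228857 m².
Substituting r = 0.1135 m, L = 0.4807 m, θ = 155.5°: d²x/dθ² = +0.085398 m.
a = ω²·d²x/dθ² = (19.16)²·(+0.085398) = +31.362 m/s²;  |a| = 31.362 m/s².

31.4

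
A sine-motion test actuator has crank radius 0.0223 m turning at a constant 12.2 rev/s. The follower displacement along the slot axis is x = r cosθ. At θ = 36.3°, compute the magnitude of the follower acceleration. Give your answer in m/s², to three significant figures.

106

ω = 76.65 rad/s (from 12.2 rev/s).
x = r cosθ ⇒ ẍ = −rω² cosθ (ω constant).
|a| = rω²|cosθ| = 0.0223·(76.65)²·|cos 36.3°| = 105.6 m/s².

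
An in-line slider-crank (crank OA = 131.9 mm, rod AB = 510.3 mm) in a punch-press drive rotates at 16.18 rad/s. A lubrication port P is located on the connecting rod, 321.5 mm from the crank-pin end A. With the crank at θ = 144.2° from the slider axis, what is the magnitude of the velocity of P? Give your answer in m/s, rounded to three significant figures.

ω = 16.18 rad/s.  Crank-pin speed |V_A| = rω = 2.1341 m/s, perpendicular to OA.
Rod angle: sinφ = −(r/L) sinθ ⇒ φ = -8.696°; ω_rod = −rω cosθ/√(L²−r²sin²θ) = +3.4314 rad/s.
V_P = V_A + ω_rod × AP, with AP = 0.3215 m along the rod.
Components: V_Px = −rω sinθ − a·ω_rod·sinφ = -1.0816 m/s;  V_Py = rω cosθ + a·ω_rod·cosφ = -0.64041 m/s.
|V_P| = √(V_Px² + V_Py²) = 1.257 m/s.

1.26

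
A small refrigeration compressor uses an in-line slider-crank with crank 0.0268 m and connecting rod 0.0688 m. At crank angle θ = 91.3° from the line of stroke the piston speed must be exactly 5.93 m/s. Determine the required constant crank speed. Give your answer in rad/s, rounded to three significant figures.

223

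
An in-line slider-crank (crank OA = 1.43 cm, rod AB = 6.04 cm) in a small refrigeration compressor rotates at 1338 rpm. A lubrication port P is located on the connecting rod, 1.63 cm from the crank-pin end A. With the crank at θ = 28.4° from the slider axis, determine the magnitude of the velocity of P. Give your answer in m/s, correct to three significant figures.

1.63

ω = 140.1 rad/s.  Crank-pin speed |V_A| = rω = 2.0036 m/s, perpendicular to OA.
Rod angle: sinφ = −(r/L) sinθ ⇒ φ = -6.466°; ω_rod = −rω cosθ/√(L²−r²sin²θ) = -29.367 rad/s.
V_P = V_A + ω_rod × AP, with AP = 0.0163 m along the rod.
Components: V_Px = −rω sinθ − a·ω_rod·sinφ = -1.0069 m/s;  V_Py = rω cosθ + a·ω_rod·cosφ = +1.2869 m/s.
|V_P| = √(V_Px² + V_Py²) = 1.634 m/s.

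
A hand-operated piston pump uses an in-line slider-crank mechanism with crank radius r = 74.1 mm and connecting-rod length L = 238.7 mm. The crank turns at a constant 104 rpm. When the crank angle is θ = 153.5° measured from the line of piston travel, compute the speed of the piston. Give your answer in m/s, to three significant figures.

0.259

ω = 2π·104/60 = 10.89 rad/s
For an in-line slider-crank, x = r cosθ + √(L² − r² sin²θ), so v = −rω sinθ·[1 + r cosθ/√(L² − r² sin²θ)].
With r = 0.0741 m, L = 0.2387 m, θ = 153.5°: √(L² − r² sin²θ) = 0.2364 m.
v = −0.0741·10.89·0.44620·[1 + 0.0741·-0.89493/0.2364] = -0.25908 m/s.
|v| = 0.25908 m/s.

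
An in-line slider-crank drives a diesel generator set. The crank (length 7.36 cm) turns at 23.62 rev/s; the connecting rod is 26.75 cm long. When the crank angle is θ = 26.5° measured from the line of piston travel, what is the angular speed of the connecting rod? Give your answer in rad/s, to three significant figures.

36.8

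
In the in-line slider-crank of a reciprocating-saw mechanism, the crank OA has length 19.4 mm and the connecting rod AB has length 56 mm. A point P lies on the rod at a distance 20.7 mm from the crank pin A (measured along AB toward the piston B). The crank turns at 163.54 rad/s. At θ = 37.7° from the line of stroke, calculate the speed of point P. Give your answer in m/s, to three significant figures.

ω = 163.5 rad/s.  Crank-pin speed |V_A| = rω = 3.1727 m/s, perpendicular to OA.
Rod angle: sinφ = −(r/L) sinθ ⇒ φ = -12.231°; ω_rod = −rω cosθ/√(L²−r²sin²θ) = -45.868 rad/s.
V_P = V_A + ω_rod × AP, with AP = 0.0207 m along the rod.
Components: V_Px = −rω sinθ − a·ω_rod·sinφ = -2.1413 m/s;  V_Py = rω cosθ + a·ω_rod·cosφ = +1.5824 m/s.
|V_P| = √(V_Px² + V_Py²) = 2.6626 m/s.

2.66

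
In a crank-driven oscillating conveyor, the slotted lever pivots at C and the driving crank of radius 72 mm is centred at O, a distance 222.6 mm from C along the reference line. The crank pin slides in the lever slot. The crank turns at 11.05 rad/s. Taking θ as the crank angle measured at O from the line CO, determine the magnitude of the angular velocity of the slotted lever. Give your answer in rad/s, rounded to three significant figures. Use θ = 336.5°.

2.61

ω = 11.05 rad/s
Crank pin A relative to C: A = (d + r cosθ, r sinθ); lever angle φ = atan2(r sinθ, d + r cosθ).
Differentiating tanφ: φ̇ = rω(d cosθ + r)/(d² + r² + 2dr cosθ).
d² + r² + 2dr cosθ = |CA|² = 0.0841306 m²;  d cosθ + r = +0.27614 m.
|ω_lever| = |0.072·11.05·+0.27614| / 0.0841306 = 2.6114 rad/s.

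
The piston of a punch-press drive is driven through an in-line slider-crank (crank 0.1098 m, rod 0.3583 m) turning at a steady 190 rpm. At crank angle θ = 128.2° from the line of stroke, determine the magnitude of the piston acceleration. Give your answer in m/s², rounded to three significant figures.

29.8

ω = 2π·190/60 = 19.9 rad/s
x(θ) = r cosθ + √(L² − r² sin²θ); with ω constant, a = ω²·d²x/dθ².
d²x/dθ² = −r cosθ − r²(cos2θ)/√u − r⁴ sin²2θ/(4u^{3/2}),  u = L² − r² sin²θ = 0.120933 m².
Substituting r = 0.1098 m, L = 0.3583 m, θ = 128.2°: d²x/dθ² = +0.075237 m.
a = ω²·d²x/dθ² = (19.9)²·(+0.075237) = +29.785 m/s²;  |a| = 29.785 m/s².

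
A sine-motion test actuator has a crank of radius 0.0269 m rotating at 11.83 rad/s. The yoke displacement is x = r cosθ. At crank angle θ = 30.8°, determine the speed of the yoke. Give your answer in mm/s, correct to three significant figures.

163

ω = 11.83 rad/s
x = r cosθ ⇒ ẋ = −rω sinθ.
|v| = rω|sinθ| = 0.0269·11.83·|sin 30.8°| = 0.16295 m/s = 162.95 mm/s.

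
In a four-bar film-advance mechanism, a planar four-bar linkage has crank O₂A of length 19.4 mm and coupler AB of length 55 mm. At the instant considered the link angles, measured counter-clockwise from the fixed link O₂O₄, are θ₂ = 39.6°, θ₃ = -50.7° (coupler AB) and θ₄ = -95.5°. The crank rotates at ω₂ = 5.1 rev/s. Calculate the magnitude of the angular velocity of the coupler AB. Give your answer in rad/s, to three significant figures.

ω₂ = 32.04 rad/s (from 5.1 rev/s).
Differentiating the loop-closure r₂e^{iθ₂}+r₃e^{iθ₃}=r₁+r₄e^{iθ₄} gives r₂ω₂e^{iθ₂}+r₃ω₃e^{iθ₃}=r₄ω₄e^{iθ₄}.
Eliminating the other unknown: ω₃ = r₂ω₂ sin(θ₄−θ₂) / [r₃ sin(θ₃−θ₄)].
Numerator sine = -0.70587; denominator sine = +0.70463.
Result = 0.0194·32.04·(-0.70587) / (0.055·(+0.70463)) = -11.323 rad/s; magnitude 11.323 rad/s.

11.3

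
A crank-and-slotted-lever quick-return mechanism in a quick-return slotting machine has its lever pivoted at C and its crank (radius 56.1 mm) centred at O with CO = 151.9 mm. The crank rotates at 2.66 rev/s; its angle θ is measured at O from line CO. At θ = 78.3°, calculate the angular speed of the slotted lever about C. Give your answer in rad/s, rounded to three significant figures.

2.75

ω = 16.71 rad/s (from 2.66 rev/s).
Crank pin A relative to C: A = (d + r cosθ, r sinθ); lever angle φ = atan2(r sinθ, d + r cosθ).
Differentiating tanφ: φ̇ = rω(d cosθ + r)/(d² + r² + 2dr cosθ).
d² + r² + 2dr cosθ = |CA|² = 0.029677 m²;  d cosθ + r = +0.086903 m.
|ω_lever| = |0.0561·16.71·+0.086903| / 0.029677 = 2.7456 rad/s.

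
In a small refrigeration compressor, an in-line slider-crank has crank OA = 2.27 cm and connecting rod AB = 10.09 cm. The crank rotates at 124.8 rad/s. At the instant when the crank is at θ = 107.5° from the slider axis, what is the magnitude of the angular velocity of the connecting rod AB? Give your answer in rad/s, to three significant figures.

8.64

ω = 124.8 rad/s
The rod makes angle φ with the slider axis where L sinφ = r sinθ; differentiating, L cosφ·φ̇ = r ω cosθ.
L cosφ = √(L² − r² sin²θ) = 0.09855 m.
|ω_rod| = r ω |cosθ| / √(L² − r² sin²θ) = 0.0227·124.8·0.30071/0.09855 = 8.6442 rad/s.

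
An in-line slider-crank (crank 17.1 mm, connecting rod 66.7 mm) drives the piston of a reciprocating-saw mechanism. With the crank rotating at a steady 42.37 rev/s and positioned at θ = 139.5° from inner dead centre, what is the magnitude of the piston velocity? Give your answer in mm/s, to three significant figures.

ω = 2π·42.4 = 266.2 rad/s
For an in-line slider-crank, x = r cosθ + √(L² − r² sin²θ), so v = −rω sinθ·[1 + r cosθ/√(L² − r² sin²θ)].
With r = 0.0171 m, L = 0.0667 m, θ = 139.5°: √(L² − r² sin²θ) = 0.065769 m.
v = −0.0171·266.2·0.64945·[1 + 0.0171·-0.76041/0.065769] = -2.372 m/s.
|v| = 2.372 m/s = 2372 mm/s.

2370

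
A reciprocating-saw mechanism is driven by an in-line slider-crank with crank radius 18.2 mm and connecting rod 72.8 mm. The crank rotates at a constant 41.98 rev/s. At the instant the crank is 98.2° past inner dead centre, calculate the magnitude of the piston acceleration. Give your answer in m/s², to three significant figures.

494

ω = 2π·42 = 263.8 rad/s
x(θ) = r cosθ + √(L² − r² sin²θ); with ω constant, a = ω²·d²x/dθ².
d²x/dθ² = −r cosθ − r²(cos2θ)/√u − r⁴ sin²2θ/(4u^{3/2}),  u = L² − r² sin²θ = 0.00497534 m².
Substituting r = 0.0182 m, L = 0.0728 m, θ = 98.2°: d²x/dθ² = +0.0070946 m.
a = ω²·d²x/dθ² = (263.8)²·(+0.0070946) = +493.6 m/s²;  |a| = 493.6 m/s².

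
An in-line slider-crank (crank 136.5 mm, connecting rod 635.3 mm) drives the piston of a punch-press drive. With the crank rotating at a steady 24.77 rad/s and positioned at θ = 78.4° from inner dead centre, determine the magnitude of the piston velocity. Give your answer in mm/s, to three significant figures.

ω = 24.77 rad/s
For an in-line slider-crank, x = r cosθ + √(L² − r² sin²θ), so v = −rω sinθ·[1 + r cosθ/√(L² − r² sin²θ)].
With r = 0.1365 m, L = 0.6353 m, θ = 78.4°: √(L² − r² sin²θ) = 0.62107 m.
v = −0.1365·24.77·0.97958·[1 + 0.1365·0.20108/0.62107] = -3.4584 m/s.
|v| = 3.4584 m/s = 3458.4 mm/s.

3460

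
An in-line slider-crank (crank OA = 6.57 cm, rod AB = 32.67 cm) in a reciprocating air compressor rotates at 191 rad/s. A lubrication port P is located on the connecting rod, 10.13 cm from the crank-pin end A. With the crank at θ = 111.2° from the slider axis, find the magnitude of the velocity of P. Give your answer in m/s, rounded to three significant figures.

ω = 191 rad/s.  Crank-pin speed |V_A| = rω = 12.549 m/s, perpendicular to OA.
Rod angle: sinφ = −(r/L) sinθ ⇒ φ = -10.806°; ω_rod = −rω cosθ/√(L²−r²sin²θ) = +14.141 rad/s.
V_P = V_A + ω_rod × AP, with AP = 0.1013 m along the rod.
Components: V_Px = −rω sinθ − a·ω_rod·sinφ = -11.431 m/s;  V_Py = rω cosθ + a·ω_rod·cosφ = -3.1308 m/s.
|V_P| = √(V_Px² + V_Py²) = 11.852 m/s.

11.9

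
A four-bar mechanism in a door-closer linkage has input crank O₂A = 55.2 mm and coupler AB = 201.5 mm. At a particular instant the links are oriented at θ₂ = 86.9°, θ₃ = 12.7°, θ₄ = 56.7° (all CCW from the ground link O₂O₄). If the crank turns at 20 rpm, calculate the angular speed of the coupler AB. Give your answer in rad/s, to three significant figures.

0.415

ω₂ = 2.094 rad/s (from 20 rpm).
Differentiating the loop-closure r₂e^{iθ₂}+r₃e^{iθ₃}=r₁+r₄e^{iθ₄} gives r₂ω₂e^{iθ₂}+r₃ω₃e^{iθ₃}=r₄ω₄e^{iθ₄}.
Eliminating the other unknown: ω₃ = r₂ω₂ sin(θ₄−θ₂) / [r₃ sin(θ₃−θ₄)].
Numerator sine = -0.50302; denominator sine = -0.69466.
Result = 0.0552·2.094·(-0.50302) / (0.2015·(-0.69466)) = +0.41547 rad/s; magnitude 0.41547 rad/s.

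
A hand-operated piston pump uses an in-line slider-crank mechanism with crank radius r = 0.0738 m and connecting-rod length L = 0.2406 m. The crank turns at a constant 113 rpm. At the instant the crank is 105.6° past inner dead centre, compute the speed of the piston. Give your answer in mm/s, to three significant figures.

ω = 2π·113/60 = 11.83 rad/s
For an in-line slider-crank, x = r cosθ + √(L² − r² sin²θ), so v = −rω sinθ·[1 + r cosθ/√(L² − r² sin²θ)].
With r = 0.0738 m, L = 0.2406 m, θ = 105.6°: √(L² − r² sin²θ) = 0.22986 m.
v = −0.0738·11.83·0.96316·[1 + 0.0738·-0.26892/0.22986] = -0.76851 m/s.
|v| = 0.76851 m/s = 768.51 mm/s.

769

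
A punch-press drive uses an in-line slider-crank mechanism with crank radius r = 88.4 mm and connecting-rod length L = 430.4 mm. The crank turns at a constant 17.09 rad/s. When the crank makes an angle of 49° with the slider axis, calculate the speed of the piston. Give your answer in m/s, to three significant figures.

1.30

ω = 17.09 rad/s
For an in-line slider-crank, x = r cosθ + √(L² − r² sin²θ), so v = −rω sinθ·[1 + r cosθ/√(L² − r² sin²θ)].
With r = 0.0884 m, L = 0.4304 m, θ = 49°: √(L² − r² sin²θ) = 0.4252 m.
v = −0.0884·17.09·0.75471·[1 + 0.0884·0.65606/0.4252] = -1.2957 m/s.
|v| = 1.2957 m/s.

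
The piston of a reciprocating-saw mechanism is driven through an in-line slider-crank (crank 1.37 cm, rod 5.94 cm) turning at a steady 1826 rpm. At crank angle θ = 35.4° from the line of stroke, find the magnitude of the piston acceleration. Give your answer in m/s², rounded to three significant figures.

ω = 2π·1826/60 = 191.2 rad/s
x(θ) = r cosθ + √(L² − r² sin²θ); with ω constant, a = ω²·d²x/dθ².
d²x/dθ² = −r cosθ − r²(cos2θ)/√u − r⁴ sin²2θ/(4u^{3/2}),  u = L² − r² sin²θ = 0.00346538 m².
Substituting r = 0.0137 m, L = 0.0594 m, θ = 35.4°: d²x/dθ² = -0.012254 m.
a = ω²·d²x/dθ² = (191.2)²·(-0.012254) = -448.07 m/s²;  |a| = 448.07 m/s².

448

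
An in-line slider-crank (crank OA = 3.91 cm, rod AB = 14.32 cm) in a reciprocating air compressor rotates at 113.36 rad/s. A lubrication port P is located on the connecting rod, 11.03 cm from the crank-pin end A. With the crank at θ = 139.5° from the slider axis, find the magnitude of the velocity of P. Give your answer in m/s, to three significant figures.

2.53

ω = 113.4 rad/s.  Crank-pin speed |V_A| = rω = 4.4324 m/s, perpendicular to OA.
Rod angle: sinφ = −(r/L) sinθ ⇒ φ = -10.214°; ω_rod = −rω cosθ/√(L²−r²sin²θ) = +23.915 rad/s.
V_P = V_A + ω_rod × AP, with AP = 0.1103 m along the rod.
Components: V_Px = −rω sinθ − a·ω_rod·sinφ = -2.4108 m/s;  V_Py = rω cosθ + a·ω_rod·cosφ = -0.77435 m/s.
|V_P| = √(V_Px² + V_Py²) = 2.5321 m/s.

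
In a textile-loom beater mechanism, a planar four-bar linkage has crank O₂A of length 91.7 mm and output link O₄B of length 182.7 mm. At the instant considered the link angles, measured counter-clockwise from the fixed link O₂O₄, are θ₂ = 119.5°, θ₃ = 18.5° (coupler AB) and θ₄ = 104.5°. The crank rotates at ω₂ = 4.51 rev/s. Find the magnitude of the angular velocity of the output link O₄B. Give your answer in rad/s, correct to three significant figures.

ω₂ = 28.34 rad/s (from 4.51 rev/s).
Differentiating the loop-closure r₂e^{iθ₂}+r₃e^{iθ₃}=r₁+r₄e^{iθ₄} gives r₂ω₂e^{iθ₂}+r₃ω₃e^{iθ₃}=r₄ω₄e^{iθ₄}.
Eliminating the other unknown: ω₄ = r₂ω₂ sin(θ₂−θ₃) / [r₄ sin(θ₄−θ₃)].
Numerator sine = +0.98163; denominator sine = +0.99756.
Result = 0.0917·28.34·(+0.98163) / (0.1827·(+0.99756)) = +13.996 rad/s; magnitude 13.996 rad/s.

14.0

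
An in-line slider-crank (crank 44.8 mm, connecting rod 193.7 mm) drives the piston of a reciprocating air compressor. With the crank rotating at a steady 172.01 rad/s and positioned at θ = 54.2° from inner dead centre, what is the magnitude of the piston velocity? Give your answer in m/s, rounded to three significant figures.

ω = 172 rad/s
For an in-line slider-crank, x = r cosθ + √(L² − r² sin²θ), so v = −rω sinθ·[1 + r cosθ/√(L² − r² sin²θ)].
With r = 0.0448 m, L = 0.1937 m, θ = 54.2°: √(L² − r² sin²θ) = 0.19026 m.
v = −0.0448·172·0.81106·[1 + 0.0448·0.58496/0.19026] = -7.111 m/s.
|v| = 7.111 m/s.

7.11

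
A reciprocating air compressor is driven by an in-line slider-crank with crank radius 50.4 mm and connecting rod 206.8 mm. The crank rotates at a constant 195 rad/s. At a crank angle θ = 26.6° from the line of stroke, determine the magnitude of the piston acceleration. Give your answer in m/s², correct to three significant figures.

2000

ω = 195 rad/s
x(θ) = r cosθ + √(L² − r² sin²θ); with ω constant, a = ω²·d²x/dθ².
d²x/dθ² = −r cosθ − r²(cos2θ)/√u − r⁴ sin²2θ/(4u^{3/2}),  u = L² − r² sin²θ = 0.042257 m².
Substituting r = 0.0504 m, L = 0.2068 m, θ = 26.6°: d²x/dθ² = -0.052587 m.
a = ω²·d²x/dθ² = (195)²·(-0.052587) = -1999.6 m/s²;  |a| = 1999.6 m/s².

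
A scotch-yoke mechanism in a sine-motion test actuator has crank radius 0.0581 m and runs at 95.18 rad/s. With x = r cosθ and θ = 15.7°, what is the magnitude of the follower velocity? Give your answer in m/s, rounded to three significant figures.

1.50

ω = 95.18 rad/s
x = r cosθ ⇒ ẋ = −rω sinθ.
|v| = rω|sinθ| = 0.0581·95.18·|sin 15.7°| = 1.4964 m/s.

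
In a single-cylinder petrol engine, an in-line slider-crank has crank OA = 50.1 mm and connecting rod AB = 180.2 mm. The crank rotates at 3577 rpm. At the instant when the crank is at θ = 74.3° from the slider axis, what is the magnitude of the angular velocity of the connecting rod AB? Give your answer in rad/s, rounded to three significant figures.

ω = 374.6 rad/s (converted from 3577 rpm).
The rod makes angle φ with the slider axis where L sinφ = r sinθ; differentiating, L cosφ·φ̇ = r ω cosθ.
L cosφ = √(L² − r² sin²θ) = 0.17363 m.
|ω_rod| = r ω |cosθ| / √(L² − r² sin²θ) = 0.0501·374.6·0.27060/0.17363 = 29.248 rad/s.

29.2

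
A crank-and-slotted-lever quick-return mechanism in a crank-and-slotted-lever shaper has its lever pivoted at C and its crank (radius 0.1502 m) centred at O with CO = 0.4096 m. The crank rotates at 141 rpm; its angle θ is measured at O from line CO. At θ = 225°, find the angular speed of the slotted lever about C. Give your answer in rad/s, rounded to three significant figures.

ω = 14.77 rad/s (from 141 rpm).
Crank pin A relative to C: A = (d + r cosθ, r sinθ); lever angle φ = atan2(r sinθ, d + r cosθ).
Differentiating tanφ: φ̇ = rω(d cosθ + r)/(d² + r² + 2dr cosθ).
d² + r² + 2dr cosθ = |CA|² = 0.103327 m²;  d cosθ + r = -0.13943 m.
|ω_lever| = |0.1502·14.77·-0.13943| / 0.103327 = 2.9927 rad/s.

2.99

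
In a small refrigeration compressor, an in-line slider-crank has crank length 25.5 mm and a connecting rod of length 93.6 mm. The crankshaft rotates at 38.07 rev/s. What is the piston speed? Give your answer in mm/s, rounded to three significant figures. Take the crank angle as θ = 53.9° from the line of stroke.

5740

ω = 2π·38.1 = 239.2 rad/s
For an in-line slider-crank, x = r cosθ + √(L² − r² sin²θ), so v = −rω sinθ·[1 + r cosθ/√(L² − r² sin²θ)].
With r = 0.0255 m, L = 0.0936 m, θ = 53.9°: √(L² − r² sin²θ) = 0.091304 m.
v = −0.0255·239.2·0.80799·[1 + 0.0255·0.58920/0.091304] = -5.7394 m/s.
|v| = 5.7394 m/s = 5739.4 mm/s.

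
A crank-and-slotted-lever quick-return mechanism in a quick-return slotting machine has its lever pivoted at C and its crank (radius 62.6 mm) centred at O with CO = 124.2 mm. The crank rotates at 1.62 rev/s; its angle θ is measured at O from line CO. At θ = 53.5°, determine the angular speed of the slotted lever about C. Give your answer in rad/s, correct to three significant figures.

ω = 10.18 rad/s (from 1.62 rev/s).
Crank pin A relative to C: A = (d + r cosθ, r sinθ); lever angle φ = atan2(r sinθ, d + r cosθ).
Differentiating tanφ: φ̇ = rω(d cosθ + r)/(d² + r² + 2dr cosθ).
d² + r² + 2dr cosθ = |CA|² = 0.0285938 m²;  d cosθ + r = +0.13648 m.
|ω_lever| = |0.0626·10.18·+0.13648| / 0.0285938 = 3.0413 rad/s.

3.04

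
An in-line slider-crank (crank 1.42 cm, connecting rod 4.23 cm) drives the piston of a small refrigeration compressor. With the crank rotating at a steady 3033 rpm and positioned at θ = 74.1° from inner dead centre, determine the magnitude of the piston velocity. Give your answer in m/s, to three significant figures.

ω = 2π·3033/60 = 317.6 rad/s
For an in-line slider-crank, x = r cosθ + √(L² − r² sin²θ), so v = −rω sinθ·[1 + r cosθ/√(L² − r² sin²θ)].
With r = 0.0142 m, L = 0.0423 m, θ = 74.1°: √(L² − r² sin²θ) = 0.040035 m.
v = −0.0142·317.6·0.96174·[1 + 0.0142·0.27396/0.040035] = -4.7591 m/s.
|v| = 4.7591 m/s.

4.76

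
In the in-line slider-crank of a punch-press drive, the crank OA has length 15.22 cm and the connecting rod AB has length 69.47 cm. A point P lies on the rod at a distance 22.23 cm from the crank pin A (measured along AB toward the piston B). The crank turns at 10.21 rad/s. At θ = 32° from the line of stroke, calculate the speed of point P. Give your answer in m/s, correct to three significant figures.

1.25

ω = 10.21 rad/s.  Crank-pin speed |V_A| = rω = 1.554 m/s, perpendicular to OA.
Rod angle: sinφ = −(r/L) sinθ ⇒ φ = -6.667°; ω_rod = −rω cosθ/√(L²−r²sin²θ) = -1.9099 rad/s.
V_P = V_A + ω_rod × AP, with AP = 0.2223 m along the rod.
Components: V_Px = −rω sinθ − a·ω_rod·sinφ = -0.87277 m/s;  V_Py = rω cosθ + a·ω_rod·cosφ = +0.89614 m/s.
|V_P| = √(V_Px² + V_Py²) = 1.2509 m/s.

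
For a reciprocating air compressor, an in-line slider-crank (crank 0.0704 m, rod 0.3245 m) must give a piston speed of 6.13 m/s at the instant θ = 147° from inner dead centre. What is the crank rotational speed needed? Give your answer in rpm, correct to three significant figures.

1870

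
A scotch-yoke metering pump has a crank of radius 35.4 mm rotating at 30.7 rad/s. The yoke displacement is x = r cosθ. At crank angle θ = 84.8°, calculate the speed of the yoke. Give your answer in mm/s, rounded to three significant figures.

1080

ω = 30.7 rad/s
x = r cosθ ⇒ ẋ = −rω sinθ.
|v| = rω|sinθ| = 0.0354·30.7·|sin 84.8°| = 1.0823 m/s = 1082.3 mm/s.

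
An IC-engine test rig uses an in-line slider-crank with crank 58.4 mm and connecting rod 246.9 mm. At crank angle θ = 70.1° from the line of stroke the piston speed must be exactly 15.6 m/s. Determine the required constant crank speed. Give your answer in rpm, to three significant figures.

For an in-line slider-crank, |v_piston| = rω|sinθ|·[1 + r cosθ/√(L² − r² sin²θ)].
With r = 0.0584 m, L = 0.2469 m, θ = 70.1°: the bracketed kinematic factor |dx/dθ| = 0.059447 m.
ω = v/|dx/dθ| = 15.6/0.059447 = 262.42 rad/s.
N = 60ω/(2π) = 2505.9 rpm.

2510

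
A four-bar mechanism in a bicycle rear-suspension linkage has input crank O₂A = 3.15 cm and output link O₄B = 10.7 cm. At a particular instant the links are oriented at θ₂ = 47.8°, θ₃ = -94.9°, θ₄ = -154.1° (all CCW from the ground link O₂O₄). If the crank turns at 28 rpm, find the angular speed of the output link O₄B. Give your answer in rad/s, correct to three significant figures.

ω₂ = 2.932 rad/s (from 28 rpm).
Differentiating the loop-closure r₂e^{iθ₂}+r₃e^{iθ₃}=r₁+r₄e^{iθ₄} gives r₂ω₂e^{iθ₂}+r₃ω₃e^{iθ₃}=r₄ω₄e^{iθ₄}.
Eliminating the other unknown: ω₄ = r₂ω₂ sin(θ₂−θ₃) / [r₄ sin(θ₄−θ₃)].
Numerator sine = +0.60599; denominator sine = -0.85896.
Result = 0.0315·2.932·(+0.60599) / (0.107·(-0.85896)) = -0.60898 rad/s; magnitude 0.60898 rad/s.

0.609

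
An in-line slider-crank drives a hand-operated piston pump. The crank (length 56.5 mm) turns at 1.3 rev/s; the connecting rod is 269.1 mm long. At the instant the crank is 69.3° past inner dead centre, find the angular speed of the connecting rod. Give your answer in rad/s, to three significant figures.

0.618

ω = 8.168 rad/s (converted from 1.3 rev/s).
The rod makes angle φ with the slider axis where L sinφ = r sinθ; differentiating, L cosφ·φ̇ = r ω cosθ.
L cosφ = √(L² − r² sin²θ) = 0.26386 m.
|ω_rod| = r ω |cosθ| / √(L² − r² sin²θ) = 0.0565·8.168·0.35347/0.26386 = 0.61824 rad/s.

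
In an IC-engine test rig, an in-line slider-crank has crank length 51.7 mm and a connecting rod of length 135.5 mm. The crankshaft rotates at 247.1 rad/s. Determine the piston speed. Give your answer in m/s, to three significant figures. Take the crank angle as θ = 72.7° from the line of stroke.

ω = 247.1 rad/s
For an in-line slider-crank, x = r cosθ + √(L² − r² sin²θ), so v = −rω sinθ·[1 + r cosθ/√(L² − r² sin²θ)].
With r = 0.0517 m, L = 0.1355 m, θ = 72.7°: √(L² − r² sin²θ) = 0.12619 m.
v = −0.0517·247.1·0.95476·[1 + 0.0517·0.29737/0.12619] = -13.683 m/s.
|v| = 13.683 m/s.

13.7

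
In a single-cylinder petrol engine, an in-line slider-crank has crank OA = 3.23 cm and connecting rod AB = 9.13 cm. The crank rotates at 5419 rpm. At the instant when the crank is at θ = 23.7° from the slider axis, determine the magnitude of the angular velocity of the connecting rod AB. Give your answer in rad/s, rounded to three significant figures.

186

ω = 567.5 rad/s (converted from 5419 rpm).
The rod makes angle φ with the slider axis where L sinφ = r sinθ; differentiating, L cosφ·φ̇ = r ω cosθ.
L cosφ = √(L² − r² sin²θ) = 0.090372 m.
|ω_rod| = r ω |cosθ| / √(L² − r² sin²θ) = 0.0323·567.5·0.91566/0.090372 = 185.72 rad/s.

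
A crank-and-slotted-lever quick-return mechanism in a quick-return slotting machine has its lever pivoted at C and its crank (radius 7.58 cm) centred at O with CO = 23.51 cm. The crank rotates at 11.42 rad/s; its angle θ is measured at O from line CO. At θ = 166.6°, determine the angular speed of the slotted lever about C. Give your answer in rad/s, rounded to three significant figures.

ω = 11.42 rad/s
Crank pin A relative to C: A = (d + r cosθ, r sinθ); lever angle φ = atan2(r sinθ, d + r cosθ).
Differentiating tanφ: φ̇ = rω(d cosθ + r)/(d² + r² + 2dr cosθ).
d² + r² + 2dr cosθ = |CA|² = 0.0263468 m²;  d cosθ + r = -0.1529 m.
|ω_lever| = |0.0758·11.42·-0.1529| / 0.0263468 = 5.0236 rad/s.

5.02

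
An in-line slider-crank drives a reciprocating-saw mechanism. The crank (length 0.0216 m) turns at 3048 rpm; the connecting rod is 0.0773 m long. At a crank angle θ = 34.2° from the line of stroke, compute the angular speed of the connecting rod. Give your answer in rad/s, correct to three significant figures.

ω = 319.2 rad/s (converted from 3048 rpm).
The rod makes angle φ with the slider axis where L sinφ = r sinθ; differentiating, L cosφ·φ̇ = r ω cosθ.
L cosφ = √(L² − r² sin²θ) = 0.076341 m.
|ω_rod| = r ω |cosθ| / √(L² − r² sin²θ) = 0.0216·319.2·0.82708/0.076341 = 74.695 rad/s.

74.7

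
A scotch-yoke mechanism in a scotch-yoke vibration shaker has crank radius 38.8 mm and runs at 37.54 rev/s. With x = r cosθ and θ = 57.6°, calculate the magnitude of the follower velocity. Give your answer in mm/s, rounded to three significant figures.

7730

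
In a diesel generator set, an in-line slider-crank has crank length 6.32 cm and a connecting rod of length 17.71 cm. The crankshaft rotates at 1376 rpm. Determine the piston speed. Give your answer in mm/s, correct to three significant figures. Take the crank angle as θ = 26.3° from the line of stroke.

5340

ω = 2π·1376/60 = 144.1 rad/s
For an in-line slider-crank, x = r cosθ + √(L² − r² sin²θ), so v = −rω sinθ·[1 + r cosθ/√(L² − r² sin²θ)].
With r = 0.0632 m, L = 0.1771 m, θ = 26.3°: √(L² − r² sin²θ) = 0.17487 m.
v = −0.0632·144.1·0.44307·[1 + 0.0632·0.89649/0.17487] = -5.3423 m/s.
|v| = 5.3423 m/s = 5342.3 mm/s.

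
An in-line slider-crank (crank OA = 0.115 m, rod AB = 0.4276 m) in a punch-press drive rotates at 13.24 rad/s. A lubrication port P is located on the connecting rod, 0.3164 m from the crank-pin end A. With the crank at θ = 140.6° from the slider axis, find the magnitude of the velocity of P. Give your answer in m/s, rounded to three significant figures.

ω = 13.24 rad/s.  Crank-pin speed |V_A| = rω = 1.5226 m/s, perpendicular to OA.
Rod angle: sinφ = −(r/L) sinθ ⇒ φ = -9.829°; ω_rod = −rω cosθ/√(L²−r²sin²θ) = +2.7925 rad/s.
V_P = V_A + ω_rod × AP, with AP = 0.3164 m along the rod.
Components: V_Px = −rω sinθ − a·ω_rod·sinφ = -0.81561 m/s;  V_Py = rω cosθ + a·ω_rod·cosφ = -0.30597 m/s.
|V_P| = √(V_Px² + V_Py²) = 0.87111 m/s.

0.871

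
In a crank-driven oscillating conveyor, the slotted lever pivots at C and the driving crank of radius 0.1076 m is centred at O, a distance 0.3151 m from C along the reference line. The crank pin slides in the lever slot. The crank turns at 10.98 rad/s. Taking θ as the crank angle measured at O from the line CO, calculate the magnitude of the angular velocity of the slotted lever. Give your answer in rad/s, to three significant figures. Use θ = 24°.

2.70

ω = 10.98 rad/s
Crank pin A relative to C: A = (d + r cosθ, r sinθ); lever angle φ = atan2(r sinθ, d + r cosθ).
Differentiating tanφ: φ̇ = rω(d cosθ + r)/(d² + r² + 2dr cosθ).
d² + r² + 2dr cosθ = |CA|² = 0.172813 m²;  d cosθ + r = +0.39546 m.
|ω_lever| = |0.1076·10.98·+0.39546| / 0.172813 = 2.7036 rad/s.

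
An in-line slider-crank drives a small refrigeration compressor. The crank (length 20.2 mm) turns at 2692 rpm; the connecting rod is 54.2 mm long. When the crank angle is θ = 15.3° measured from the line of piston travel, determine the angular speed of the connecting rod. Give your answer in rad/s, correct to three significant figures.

ω = 281.9 rad/s (converted from 2692 rpm).
The rod makes angle φ with the slider axis where L sinφ = r sinθ; differentiating, L cosφ·φ̇ = r ω cosθ.
L cosφ = √(L² − r² sin²θ) = 0.053937 m.
|ω_rod| = r ω |cosθ| / √(L² − r² sin²θ) = 0.0202·281.9·0.96456/0.053937 = 101.83 rad/s.

102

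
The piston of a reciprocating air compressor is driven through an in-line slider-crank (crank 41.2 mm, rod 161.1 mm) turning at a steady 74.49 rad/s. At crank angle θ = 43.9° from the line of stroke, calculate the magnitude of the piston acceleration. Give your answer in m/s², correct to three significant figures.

ω = 74.49 rad/s
x(θ) = r cosθ + √(L² − r² sin²θ); with ω constant, a = ω²·d²x/dθ².
d²x/dθ² = −r cosθ − r²(cos2θ)/√u − r⁴ sin²2θ/(4u^{3/2}),  u = L² − r² sin²θ = 0.0251371 m².
Substituting r = 0.0412 m, L = 0.1611 m, θ = 43.9°: d²x/dθ² = -0.030278 m.
a = ω²·d²x/dθ² = (74.49)²·(-0.030278) = -168.01 m/s²;  |a| = 168.01 m/s².

168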